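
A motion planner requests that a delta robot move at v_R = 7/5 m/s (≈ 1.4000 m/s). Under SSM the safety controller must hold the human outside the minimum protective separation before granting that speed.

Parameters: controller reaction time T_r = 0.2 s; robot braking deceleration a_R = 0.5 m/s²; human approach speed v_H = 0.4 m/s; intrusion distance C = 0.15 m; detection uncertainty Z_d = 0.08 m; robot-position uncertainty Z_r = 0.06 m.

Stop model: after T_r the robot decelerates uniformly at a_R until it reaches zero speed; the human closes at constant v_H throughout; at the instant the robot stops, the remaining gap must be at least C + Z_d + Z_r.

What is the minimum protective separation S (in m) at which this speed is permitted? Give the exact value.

stop time T_s = (7/5)/(1/2) = 2.8000 s
reaction-phase robot travel = 1.4000·0.2000 = 0.2800 m
robot covers 1.4000·2.8000 − ½·0.5000·2.8000² = 1.9600 m while stopping
human closes 0.4000·3.0000 = 1.2000 m
residual clearance needed = 0.1500+0.0800+0.0600 = 0.2900 m
S_min ≈ 0.2800+1.9600+1.2000+0.2900  ⇒  S_min = 373/100 m

S_min = 373/100 m = 3.7300 m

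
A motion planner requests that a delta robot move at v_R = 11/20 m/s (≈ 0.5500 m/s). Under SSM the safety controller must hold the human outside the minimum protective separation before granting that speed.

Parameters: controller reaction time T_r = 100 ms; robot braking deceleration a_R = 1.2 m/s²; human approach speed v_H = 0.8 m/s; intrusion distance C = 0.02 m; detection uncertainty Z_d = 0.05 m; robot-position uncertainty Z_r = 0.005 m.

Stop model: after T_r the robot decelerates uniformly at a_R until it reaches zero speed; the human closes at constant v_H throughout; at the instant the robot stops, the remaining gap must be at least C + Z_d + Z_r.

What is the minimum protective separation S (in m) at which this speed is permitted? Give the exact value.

braking lasts T_s = (11/20)/(6/5) = 0.4583 s
reaction-phase robot travel = 0.5500·0.1000 = 0.0550 m
robot under decel: 0.5500²/(2·1.2000) = 0.1260 m
person approaches 0.8000·(0.1000+0.4583) = 0.4467 m
C+Z_d+Z_r = 0.0200+0.0500+0.0050 = 0.0750 m
S_min ≈ 0.0550+0.1260+0.4467+0.0750  ⇒  S_min = 3373/4800 m

S_min = 3373/4800 m = 0.7027 m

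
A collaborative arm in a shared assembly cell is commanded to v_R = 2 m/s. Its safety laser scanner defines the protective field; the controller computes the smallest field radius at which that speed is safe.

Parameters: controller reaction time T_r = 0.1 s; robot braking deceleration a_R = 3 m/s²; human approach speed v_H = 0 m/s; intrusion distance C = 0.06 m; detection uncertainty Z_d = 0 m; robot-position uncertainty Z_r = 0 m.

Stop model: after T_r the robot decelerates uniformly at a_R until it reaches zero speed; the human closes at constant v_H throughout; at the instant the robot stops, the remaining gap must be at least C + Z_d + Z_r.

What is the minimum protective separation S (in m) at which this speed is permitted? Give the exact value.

T_s = v_R/a_R = 2/3 = 0.6667 s
robot covers v_R·T_r = 2.0000·0.1000 = 0.2000 m before braking
braking distance = 2.0000²/(2·3.0000) = 0.6667 m
human over T_r+T_s: 0.0000·(0.1000+0.6667) = 0.0000 m
C+Z_d+Z_r = 0.0600+0.0000+0.0000 = 0.0600 m
S_min ≈ 0.2000+0.6667+0.0000+0.0600  ⇒  S_min = 139/150 m

S_min = 139/150 m = 0.9267 m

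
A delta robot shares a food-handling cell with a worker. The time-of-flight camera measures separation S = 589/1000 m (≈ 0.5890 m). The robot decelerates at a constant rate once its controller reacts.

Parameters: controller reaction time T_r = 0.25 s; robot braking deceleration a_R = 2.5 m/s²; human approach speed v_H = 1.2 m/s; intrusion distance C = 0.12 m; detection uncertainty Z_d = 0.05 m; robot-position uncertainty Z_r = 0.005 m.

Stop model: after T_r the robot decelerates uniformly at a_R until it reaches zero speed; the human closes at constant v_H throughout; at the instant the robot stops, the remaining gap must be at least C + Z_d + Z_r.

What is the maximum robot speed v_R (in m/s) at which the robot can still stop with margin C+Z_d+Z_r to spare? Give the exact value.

quadratic (1/5)·v² + (73/100)·v + (-57/500) = 0
  disc = (73/100)² − 4·(1/5)·(-57/500) = 6241/10000 ; √disc = 79/100
  v_R = (−(73/100) + 79/100) / (2·(1/5)) = 3/20 m/s
check:
T_s = v_R/a_R = (3/20)/(5/2) = 0.0600 s
robot in T_r: 0.1500·0.2500 = 0.0375 m
robot covers 0.1500·0.0600 − ½·2.5000·0.0600² = 0.0045 m while stopping
human over T_r+T_s: 1.2000·(0.2500+0.0600) = 0.3720 m
C+Z_d+Z_r = 0.1200+0.0500+0.0050 = 0.1750 m
sum ≈ 0.0375+0.0045+0.3720+0.1750 ≈ 0.5890 m = S ✓

v_R_max = 3/20 m/s = 0.1500 m/s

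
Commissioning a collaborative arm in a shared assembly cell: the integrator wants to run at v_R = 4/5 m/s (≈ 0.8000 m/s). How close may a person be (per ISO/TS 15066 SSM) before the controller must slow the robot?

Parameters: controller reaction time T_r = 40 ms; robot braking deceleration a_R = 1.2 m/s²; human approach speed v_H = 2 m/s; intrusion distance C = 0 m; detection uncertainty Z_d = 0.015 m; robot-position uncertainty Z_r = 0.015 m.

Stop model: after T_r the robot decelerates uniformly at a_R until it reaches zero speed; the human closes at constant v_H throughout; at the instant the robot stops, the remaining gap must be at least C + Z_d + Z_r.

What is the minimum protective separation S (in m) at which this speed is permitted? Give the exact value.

S_min = 871/500 m = 1.7420 m

braking lasts T_s = (4/5)/(6/5) = 0.6667 s
robot covers v_R·T_r = 0.8000·0.0400 = 0.0320 m before braking
robot covers 0.8000·0.6667 − ½·1.2000·0.6667² = 0.2667 m while stopping
human closes 2.0000·0.7067 = 1.4133 m
C+Z_d+Z_r = 0.0000+0.0150+0.0150 = 0.0300 m
S_min ≈ 0.0320+0.2667+1.4133+0.0300  ⇒  S_min = 871/500 m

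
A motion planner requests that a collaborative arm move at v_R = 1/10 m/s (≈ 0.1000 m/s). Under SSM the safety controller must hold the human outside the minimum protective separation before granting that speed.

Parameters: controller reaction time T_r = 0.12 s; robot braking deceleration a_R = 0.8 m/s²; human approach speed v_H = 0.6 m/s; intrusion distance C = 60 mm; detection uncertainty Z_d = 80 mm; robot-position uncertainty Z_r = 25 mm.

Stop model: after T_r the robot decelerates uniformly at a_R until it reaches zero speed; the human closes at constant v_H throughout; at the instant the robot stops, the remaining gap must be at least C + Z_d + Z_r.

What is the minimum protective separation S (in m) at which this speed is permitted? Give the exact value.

S_min = 1321/4000 m = 0.3302 m

T_s = v_R/a_R = (1/10)/(4/5) = 0.1250 s
robot covers v_R·T_r = 0.1000·0.1200 = 0.0120 m before braking
robot under decel: 0.1000²/(2·0.8000) = 0.0063 m
human over T_r+T_s: 0.6000·(0.1200+0.1250) = 0.1470 m
residual clearance needed = 0.0600+0.0800+0.0250 = 0.1650 m
S_min ≈ 0.0120+0.0063+0.1470+0.1650  ⇒  S_min = 1321/4000 m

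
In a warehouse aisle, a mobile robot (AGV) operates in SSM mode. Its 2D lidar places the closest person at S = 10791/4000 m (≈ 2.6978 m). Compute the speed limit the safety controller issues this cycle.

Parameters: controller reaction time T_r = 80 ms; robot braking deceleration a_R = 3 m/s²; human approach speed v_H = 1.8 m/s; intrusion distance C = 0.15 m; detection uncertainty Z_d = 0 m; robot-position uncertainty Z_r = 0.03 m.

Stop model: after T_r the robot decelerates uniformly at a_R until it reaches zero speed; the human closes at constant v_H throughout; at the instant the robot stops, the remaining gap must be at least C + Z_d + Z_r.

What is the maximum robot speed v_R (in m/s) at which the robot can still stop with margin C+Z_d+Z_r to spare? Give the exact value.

collect terms ⇒ (1/6)·v_R² + (17/25)·v_R + (-1899/800) = 0
  disc = (17/25)² − 4·(1/6)·(-1899/800) = 20449/10000 ; √disc = 143/100
  v_R = (−(17/25) + 143/100) / (2·(1/6)) = 9/4 m/s
check:
stop time T_s = (9/4)/3 = 0.7500 s
reaction-phase robot travel = 2.2500·0.0800 = 0.1800 m
robot under decel: 2.2500²/(2·3.0000) = 0.8438 m
person approaches 1.8000·(0.0800+0.7500) = 1.4940 m
margins: 0.1500+0.0000+0.0300 = 0.1800 m
sum ≈ 0.1800+0.8438+1.4940+0.1800 ≈ 2.6978 m = S ✓

v_R_max = 9/4 m/s = 2.2500 m/s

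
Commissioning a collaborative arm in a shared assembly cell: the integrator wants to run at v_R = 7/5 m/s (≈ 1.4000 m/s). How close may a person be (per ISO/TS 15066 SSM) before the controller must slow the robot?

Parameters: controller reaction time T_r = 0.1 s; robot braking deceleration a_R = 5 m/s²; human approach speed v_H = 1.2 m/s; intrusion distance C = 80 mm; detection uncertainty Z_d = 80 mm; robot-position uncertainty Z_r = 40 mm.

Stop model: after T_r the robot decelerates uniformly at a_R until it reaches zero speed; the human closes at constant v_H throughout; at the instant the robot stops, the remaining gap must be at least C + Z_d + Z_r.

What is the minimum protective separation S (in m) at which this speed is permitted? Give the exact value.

S_min = 124/125 m = 0.9920 m

T_s = v_R/a_R = (7/5)/5 = 0.2800 s
robot in T_r: 1.4000·0.1000 = 0.1400 m
robot covers 1.4000·0.2800 − ½·5.0000·0.2800² = 0.1960 m while stopping
person approaches 1.2000·(0.1000+0.2800) = 0.4560 m
C+Z_d+Z_r = 0.0800+0.0800+0.0400 = 0.2000 m
S_min ≈ 0.1400+0.1960+0.4560+0.2000  ⇒  S_min = 124/125 m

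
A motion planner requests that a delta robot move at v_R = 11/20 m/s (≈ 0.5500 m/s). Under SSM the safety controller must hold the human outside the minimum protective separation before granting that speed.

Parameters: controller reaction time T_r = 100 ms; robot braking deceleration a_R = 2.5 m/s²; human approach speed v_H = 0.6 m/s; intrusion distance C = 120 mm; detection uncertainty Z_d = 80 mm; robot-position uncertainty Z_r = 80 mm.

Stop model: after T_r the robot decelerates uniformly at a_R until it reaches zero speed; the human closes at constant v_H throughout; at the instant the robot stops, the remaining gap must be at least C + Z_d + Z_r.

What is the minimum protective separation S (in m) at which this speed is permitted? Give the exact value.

braking lasts T_s = (11/20)/(5/2) = 0.2200 s
robot in T_r: 0.5500·0.1000 = 0.0550 m
braking distance = 0.5500²/(2·2.5000) = 0.0605 m
human closes 0.6000·0.3200 = 0.1920 m
margins: 0.1200+0.0800+0.0800 = 0.2800 m
S_min ≈ 0.0550+0.0605+0.1920+0.2800  ⇒  S_min = 47/80 m

S_min = 47/80 m = 0.5875 m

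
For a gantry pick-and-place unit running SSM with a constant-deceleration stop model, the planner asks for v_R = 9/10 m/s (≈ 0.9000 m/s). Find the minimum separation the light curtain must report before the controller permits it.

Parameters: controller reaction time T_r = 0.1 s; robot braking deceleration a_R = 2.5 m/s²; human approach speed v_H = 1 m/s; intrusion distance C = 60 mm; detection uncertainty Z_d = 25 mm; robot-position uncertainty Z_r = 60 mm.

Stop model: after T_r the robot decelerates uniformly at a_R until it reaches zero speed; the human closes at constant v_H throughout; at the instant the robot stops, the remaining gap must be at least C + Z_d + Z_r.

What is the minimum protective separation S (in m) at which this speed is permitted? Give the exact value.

S_min = 857/1000 m = 0.8570 m

stop time T_s = (9/10)/(5/2) = 0.3600 s
robot in T_r: 0.9000·0.1000 = 0.0900 m
robot covers 0.9000·0.3600 − ½·2.5000·0.3600² = 0.1620 m while stopping
person approaches 1.0000·(0.1000+0.3600) = 0.4600 m
C+Z_d+Z_r = 0.0600+0.0250+0.0600 = 0.1450 m
S_min ≈ 0.0900+0.1620+0.4600+0.1450  ⇒  S_min = 857/1000 m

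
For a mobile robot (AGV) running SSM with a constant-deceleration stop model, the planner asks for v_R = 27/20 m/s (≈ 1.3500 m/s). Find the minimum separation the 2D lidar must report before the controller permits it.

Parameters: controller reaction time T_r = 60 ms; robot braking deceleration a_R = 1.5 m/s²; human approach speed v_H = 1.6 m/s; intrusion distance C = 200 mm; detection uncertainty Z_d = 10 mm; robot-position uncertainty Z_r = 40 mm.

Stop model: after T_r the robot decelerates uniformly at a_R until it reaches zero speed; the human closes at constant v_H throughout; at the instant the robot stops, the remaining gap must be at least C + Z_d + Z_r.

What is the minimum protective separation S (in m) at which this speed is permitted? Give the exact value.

S_min = 4949/2000 m = 2.4745 m

braking lasts T_s = (27/20)/(3/2) = 0.9000 s
reaction-phase robot travel = 1.3500·0.0600 = 0.0810 m
robot covers 1.3500·0.9000 − ½·1.5000·0.9000² = 0.6075 m while stopping
person approaches 1.6000·(0.0600+0.9000) = 1.5360 m
residual clearance needed = 0.2000+0.0100+0.0400 = 0.2500 m
S_min ≈ 0.0810+0.6075+1.5360+0.2500  ⇒  S_min = 4949/2000 m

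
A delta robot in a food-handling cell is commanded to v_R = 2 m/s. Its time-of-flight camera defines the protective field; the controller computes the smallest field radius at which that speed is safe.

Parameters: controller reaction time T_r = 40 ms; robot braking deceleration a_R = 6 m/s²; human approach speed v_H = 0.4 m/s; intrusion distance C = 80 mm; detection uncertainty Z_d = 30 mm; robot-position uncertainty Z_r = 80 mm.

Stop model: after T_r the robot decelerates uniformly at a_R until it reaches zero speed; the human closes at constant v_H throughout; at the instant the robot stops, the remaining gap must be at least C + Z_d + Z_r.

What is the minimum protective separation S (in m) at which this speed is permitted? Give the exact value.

S_min = 1129/1500 m = 0.7527 m

stop time T_s = 2/6 = 0.3333 s
robot in T_r: 2.0000·0.0400 = 0.0800 m
braking distance = 2.0000²/(2·6.0000) = 0.3333 m
person approaches 0.4000·(0.0400+0.3333) = 0.1493 m
C+Z_d+Z_r = 0.0800+0.0300+0.0800 = 0.1900 m
S_min ≈ 0.0800+0.3333+0.1493+0.1900  ⇒  S_min = 1129/1500 m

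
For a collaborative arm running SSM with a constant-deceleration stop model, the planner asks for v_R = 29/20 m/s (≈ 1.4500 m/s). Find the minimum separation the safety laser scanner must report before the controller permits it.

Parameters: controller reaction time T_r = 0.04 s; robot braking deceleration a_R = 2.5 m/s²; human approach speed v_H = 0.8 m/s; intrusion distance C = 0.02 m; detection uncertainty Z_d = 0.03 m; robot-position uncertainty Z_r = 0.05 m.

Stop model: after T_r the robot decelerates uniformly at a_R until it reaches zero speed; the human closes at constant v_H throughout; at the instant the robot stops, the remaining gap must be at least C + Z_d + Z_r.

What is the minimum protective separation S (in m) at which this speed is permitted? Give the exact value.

stop time T_s = (29/20)/(5/2) = 0.5800 s
reaction-phase robot travel = 1.4500·0.0400 = 0.0580 m
braking distance = 1.4500²/(2·2.5000) = 0.4205 m
human over T_r+T_s: 0.8000·(0.0400+0.5800) = 0.4960 m
residual clearance needed = 0.0200+0.0300+0.0500 = 0.1000 m
S_min ≈ 0.0580+0.4205+0.4960+0.1000  ⇒  S_min = 2149/2000 m

S_min = 2149/2000 m = 1.0745 m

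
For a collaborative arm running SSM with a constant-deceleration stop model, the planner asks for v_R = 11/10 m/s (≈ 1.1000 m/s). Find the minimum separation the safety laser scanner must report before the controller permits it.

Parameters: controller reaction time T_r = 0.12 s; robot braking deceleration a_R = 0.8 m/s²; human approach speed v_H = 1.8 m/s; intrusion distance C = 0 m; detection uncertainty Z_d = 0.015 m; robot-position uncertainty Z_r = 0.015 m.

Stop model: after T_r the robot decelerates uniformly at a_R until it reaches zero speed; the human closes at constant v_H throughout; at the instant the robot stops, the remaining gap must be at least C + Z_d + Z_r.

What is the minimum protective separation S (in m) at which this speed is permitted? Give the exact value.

stop time T_s = (11/10)/(4/5) = 1.3750 s
reaction-phase robot travel = 1.1000·0.1200 = 0.1320 m
robot covers 1.1000·1.3750 − ½·0.8000·1.3750² = 0.7562 m while stopping
person approaches 1.8000·(0.1200+1.3750) = 2.6910 m
C+Z_d+Z_r = 0.0000+0.0150+0.0150 = 0.0300 m
S_min ≈ 0.1320+0.7562+2.6910+0.0300  ⇒  S_min = 14437/4000 m

S_min = 14437/4000 m = 3.6092 m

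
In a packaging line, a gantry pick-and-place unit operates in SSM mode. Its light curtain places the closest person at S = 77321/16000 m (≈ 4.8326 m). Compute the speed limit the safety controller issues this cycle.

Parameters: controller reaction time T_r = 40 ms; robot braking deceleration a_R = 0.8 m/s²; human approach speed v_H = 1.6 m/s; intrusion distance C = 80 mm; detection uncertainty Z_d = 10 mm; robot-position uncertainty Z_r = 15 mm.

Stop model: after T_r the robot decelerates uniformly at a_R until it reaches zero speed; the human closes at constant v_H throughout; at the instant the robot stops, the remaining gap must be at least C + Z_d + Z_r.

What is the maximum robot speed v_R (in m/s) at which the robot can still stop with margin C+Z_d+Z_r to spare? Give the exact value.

v_R_max = 31/20 m/s = 1.5500 m/s

quadratic (5/8)·v² + (51/25)·v + (-74617/16000) = 0
  disc = (51/25)² − 4·(5/8)·(-74617/16000) = 2531281/160000 ; √disc = 1591/400
  v_R = (−(51/25) + 1591/400) / (2·(5/8)) = 31/20 m/s
check:
braking lasts T_s = (31/20)/(4/5) = 1.9375 s
robot covers v_R·T_r = 1.5500·0.0400 = 0.0620 m before braking
braking distance = 1.5500²/(2·0.8000) = 1.5016 m
human closes 1.6000·1.9775 = 3.1640 m
C+Z_d+Z_r = 0.0800+0.0100+0.0150 = 0.1050 m
sum ≈ 0.0620+1.5016+3.1640+0.1050 ≈ 4.8326 m = S ✓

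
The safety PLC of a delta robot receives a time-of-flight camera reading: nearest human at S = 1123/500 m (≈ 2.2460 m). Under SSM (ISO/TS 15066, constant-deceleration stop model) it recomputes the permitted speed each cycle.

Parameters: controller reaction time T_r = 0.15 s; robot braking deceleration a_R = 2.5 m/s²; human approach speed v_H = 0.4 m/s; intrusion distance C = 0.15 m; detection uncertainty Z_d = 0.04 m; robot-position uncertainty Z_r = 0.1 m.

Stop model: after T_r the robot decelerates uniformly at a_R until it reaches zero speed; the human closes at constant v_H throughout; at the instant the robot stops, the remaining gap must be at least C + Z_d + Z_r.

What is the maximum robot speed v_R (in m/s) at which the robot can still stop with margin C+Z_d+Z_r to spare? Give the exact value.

collect terms ⇒ (1/5)·v_R² + (31/100)·v_R + (-237/125) = 0
  disc = (31/100)² − 4·(1/5)·(-237/125) = 16129/10000 ; √disc = 127/100
  v_R = (−(31/100) + 127/100) / (2·(1/5)) = 12/5 m/s
check:
stop time T_s = (12/5)/(5/2) = 0.9600 s
robot covers v_R·T_r = 2.4000·0.1500 = 0.3600 m before braking
braking distance = 2.4000²/(2·2.5000) = 1.1520 m
human over T_r+T_s: 0.4000·(0.1500+0.9600) = 0.4440 m
residual clearance needed = 0.1500+0.0400+0.1000 = 0.2900 m
sum ≈ 0.3600+1.1520+0.4440+0.2900 ≈ 2.2460 m = S ✓

v_R_max = 12/5 m/s = 2.4000 m/s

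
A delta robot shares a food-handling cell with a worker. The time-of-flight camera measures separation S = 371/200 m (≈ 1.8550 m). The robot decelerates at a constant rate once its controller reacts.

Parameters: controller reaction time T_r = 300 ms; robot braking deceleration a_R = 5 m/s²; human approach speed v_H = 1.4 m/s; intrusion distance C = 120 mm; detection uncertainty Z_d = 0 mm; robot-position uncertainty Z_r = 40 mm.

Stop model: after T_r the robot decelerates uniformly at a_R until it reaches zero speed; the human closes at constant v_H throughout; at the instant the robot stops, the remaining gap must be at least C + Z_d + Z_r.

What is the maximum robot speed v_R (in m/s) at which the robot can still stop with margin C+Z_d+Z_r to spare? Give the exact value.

v_R_max = 17/10 m/s = 1.7000 m/s

collect terms ⇒ (1/10)·v_R² + (29/50)·v_R + (-51/40) = 0
  disc = (29/50)² − 4·(1/10)·(-51/40) = 529/625 ; √disc = 23/25
  v_R = (−(29/50) + 23/25) / (2·(1/10)) = 17/10 m/s
check:
T_s = v_R/a_R = (17/10)/5 = 0.3400 s
robot in T_r: 1.7000·0.3000 = 0.5100 m
robot covers 1.7000·0.3400 − ½·5.0000·0.3400² = 0.2890 m while stopping
human closes 1.4000·0.6400 = 0.8960 m
C+Z_d+Z_r = 0.1200+0.0000+0.0400 = 0.1600 m
sum ≈ 0.5100+0.2890+0.8960+0.1600 ≈ 1.8550 m = S ✓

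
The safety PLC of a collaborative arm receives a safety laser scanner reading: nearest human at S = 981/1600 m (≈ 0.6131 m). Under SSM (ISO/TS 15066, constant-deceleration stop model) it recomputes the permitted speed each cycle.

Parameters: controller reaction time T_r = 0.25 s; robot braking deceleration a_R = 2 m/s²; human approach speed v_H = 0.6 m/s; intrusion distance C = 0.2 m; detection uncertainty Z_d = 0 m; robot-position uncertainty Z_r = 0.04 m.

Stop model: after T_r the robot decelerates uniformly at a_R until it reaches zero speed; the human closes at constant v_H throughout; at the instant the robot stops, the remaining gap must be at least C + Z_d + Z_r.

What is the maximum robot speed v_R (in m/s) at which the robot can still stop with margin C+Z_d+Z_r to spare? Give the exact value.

collect terms ⇒ (1/4)·v_R² + (11/20)·v_R + (-357/1600) = 0
  disc = (11/20)² − 4·(1/4)·(-357/1600) = 841/1600 ; √disc = 29/40
  v_R = (−(11/20) + 29/40) / (2·(1/4)) = 7/20 m/s
check:
T_s = v_R/a_R = (7/20)/2 = 0.1750 s
reaction-phase robot travel = 0.3500·0.2500 = 0.0875 m
braking distance = 0.3500²/(2·2.0000) = 0.0306 m
person approaches 0.6000·(0.2500+0.1750) = 0.2550 m
C+Z_d+Z_r = 0.2000+0.0000+0.0400 = 0.2400 m
sum ≈ 0.0875+0.0306+0.2550+0.2400 ≈ 0.6131 m = S ✓

v_R_max = 7/20 m/s = 0.3500 m/s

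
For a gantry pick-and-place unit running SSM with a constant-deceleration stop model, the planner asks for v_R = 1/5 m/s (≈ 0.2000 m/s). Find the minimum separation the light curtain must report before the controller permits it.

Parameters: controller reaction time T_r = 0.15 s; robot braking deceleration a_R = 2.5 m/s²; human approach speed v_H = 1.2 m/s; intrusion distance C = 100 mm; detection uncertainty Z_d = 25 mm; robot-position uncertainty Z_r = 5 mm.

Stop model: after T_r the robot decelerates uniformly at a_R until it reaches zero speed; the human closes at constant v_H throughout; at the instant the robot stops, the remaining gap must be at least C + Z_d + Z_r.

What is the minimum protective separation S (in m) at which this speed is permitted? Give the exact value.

braking lasts T_s = (1/5)/(5/2) = 0.0800 s
robot covers v_R·T_r = 0.2000·0.1500 = 0.0300 m before braking
braking distance = 0.2000²/(2·2.5000) = 0.0080 m
person approaches 1.2000·(0.1500+0.0800) = 0.2760 m
C+Z_d+Z_r = 0.1000+0.0250+0.0050 = 0.1300 m
S_min ≈ 0.0300+0.0080+0.2760+0.1300  ⇒  S_min = 111/250 m

S_min = 111/250 m = 0.4440 m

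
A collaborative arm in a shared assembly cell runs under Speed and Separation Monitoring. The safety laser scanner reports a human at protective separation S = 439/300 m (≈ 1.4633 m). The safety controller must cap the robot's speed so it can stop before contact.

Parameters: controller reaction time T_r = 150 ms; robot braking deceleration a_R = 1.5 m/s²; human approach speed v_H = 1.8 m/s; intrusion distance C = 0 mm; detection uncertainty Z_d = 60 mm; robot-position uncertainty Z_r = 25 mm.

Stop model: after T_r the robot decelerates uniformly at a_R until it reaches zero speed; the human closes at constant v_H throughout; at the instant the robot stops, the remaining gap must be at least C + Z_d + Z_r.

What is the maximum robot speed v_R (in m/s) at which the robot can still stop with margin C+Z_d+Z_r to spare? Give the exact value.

at the boundary: (1/3)·v² + (27/20)·v + (-133/120) = 0
  disc = (27/20)² − 4·(1/3)·(-133/120) = 11881/3600 ; √disc = 109/60
  v_R = (−(27/20) + 109/60) / (2·(1/3)) = 7/10 m/s
check:
T_s = v_R/a_R = (7/10)/(3/2) = 0.4667 s
robot covers v_R·T_r = 0.7000·0.1500 = 0.1050 m before braking
robot under decel: 0.7000²/(2·1.5000) = 0.1633 m
human closes 1.8000·0.6167 = 1.1100 m
residual clearance needed = 0.0000+0.0600+0.0250 = 0.0850 m
sum ≈ 0.1050+0.1633+1.1100+0.0850 ≈ 1.4633 m = S ✓

v_R_max = 7/10 m/s = 0.7000 m/s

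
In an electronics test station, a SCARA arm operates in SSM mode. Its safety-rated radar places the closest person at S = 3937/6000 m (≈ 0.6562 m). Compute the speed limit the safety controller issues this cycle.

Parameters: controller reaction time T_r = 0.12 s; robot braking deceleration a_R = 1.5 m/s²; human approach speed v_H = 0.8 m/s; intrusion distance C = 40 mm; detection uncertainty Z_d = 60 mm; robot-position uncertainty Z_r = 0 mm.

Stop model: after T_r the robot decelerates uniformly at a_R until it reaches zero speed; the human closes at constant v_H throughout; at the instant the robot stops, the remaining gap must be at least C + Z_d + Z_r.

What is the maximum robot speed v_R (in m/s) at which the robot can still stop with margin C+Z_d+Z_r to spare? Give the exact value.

at the boundary: (1/3)·v² + (49/75)·v + (-2761/6000) = 0
  disc = (49/75)² − 4·(1/3)·(-2761/6000) = 2601/2500 ; √disc = 51/50
  v_R = (−(49/75) + 51/50) / (2·(1/3)) = 11/20 m/s
check:
braking lasts T_s = (11/20)/(3/2) = 0.3667 s
reaction-phase robot travel = 0.5500·0.1200 = 0.0660 m
braking distance = 0.5500²/(2·1.5000) = 0.1008 m
human over T_r+T_s: 0.8000·(0.1200+0.3667) = 0.3893 m
margins: 0.0400+0.0600+0.0000 = 0.1000 m
sum ≈ 0.0660+0.1008+0.3893+0.1000 ≈ 0.6562 m = S ✓

v_R_max = 11/20 m/s = 0.5500 m/s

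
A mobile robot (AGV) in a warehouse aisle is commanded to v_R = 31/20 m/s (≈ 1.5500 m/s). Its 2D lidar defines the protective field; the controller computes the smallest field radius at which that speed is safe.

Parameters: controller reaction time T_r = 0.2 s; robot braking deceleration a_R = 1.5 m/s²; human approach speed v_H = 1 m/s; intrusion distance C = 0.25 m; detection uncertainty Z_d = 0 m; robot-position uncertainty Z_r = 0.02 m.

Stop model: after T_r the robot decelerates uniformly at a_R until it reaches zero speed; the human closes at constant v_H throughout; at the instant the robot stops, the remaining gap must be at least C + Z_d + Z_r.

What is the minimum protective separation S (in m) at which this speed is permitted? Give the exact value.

S_min = 3137/1200 m = 2.6142 m

stop time T_s = (31/20)/(3/2) = 1.0333 s
reaction-phase robot travel = 1.5500·0.2000 = 0.3100 m
robot covers 1.5500·1.0333 − ½·1.5000·1.0333² = 0.8008 m while stopping
human closes 1.0000·1.2333 = 1.2333 m
C+Z_d+Z_r = 0.2500+0.0000+0.0200 = 0.2700 m
S_min ≈ 0.3100+0.8008+1.2333+0.2700  ⇒  S_min = 3137/1200 m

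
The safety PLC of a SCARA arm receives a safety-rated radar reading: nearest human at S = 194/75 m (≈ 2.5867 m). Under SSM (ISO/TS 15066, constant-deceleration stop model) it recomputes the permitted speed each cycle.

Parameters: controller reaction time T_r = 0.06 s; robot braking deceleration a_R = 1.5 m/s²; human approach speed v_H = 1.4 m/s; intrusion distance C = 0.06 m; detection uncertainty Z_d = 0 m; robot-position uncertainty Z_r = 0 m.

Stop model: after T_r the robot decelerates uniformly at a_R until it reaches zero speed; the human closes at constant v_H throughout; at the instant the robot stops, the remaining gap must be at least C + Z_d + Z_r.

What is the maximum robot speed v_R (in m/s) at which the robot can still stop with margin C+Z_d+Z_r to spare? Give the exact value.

collect terms ⇒ (1/3)·v_R² + (149/150)·v_R + (-916/375) = 0
  disc = (149/150)² − 4·(1/3)·(-916/375) = 10609/2500 ; √disc = 103/50
  v_R = (−(149/150) + 103/50) / (2·(1/3)) = 8/5 m/s
check:
T_s = v_R/a_R = (8/5)/(3/2) = 1.0667 s
robot covers v_R·T_r = 1.6000·0.0600 = 0.0960 m before braking
robot under decel: 1.6000²/(2·1.5000) = 0.8533 m
person approaches 1.4000·(0.0600+1.0667) = 1.5773 m
margins: 0.0600+0.0000+0.0000 = 0.0600 m
sum ≈ 0.0960+0.8533+1.5773+0.0600 ≈ 2.5867 m = S ✓

v_R_max = 8/5 m/s = 1.6000 m/s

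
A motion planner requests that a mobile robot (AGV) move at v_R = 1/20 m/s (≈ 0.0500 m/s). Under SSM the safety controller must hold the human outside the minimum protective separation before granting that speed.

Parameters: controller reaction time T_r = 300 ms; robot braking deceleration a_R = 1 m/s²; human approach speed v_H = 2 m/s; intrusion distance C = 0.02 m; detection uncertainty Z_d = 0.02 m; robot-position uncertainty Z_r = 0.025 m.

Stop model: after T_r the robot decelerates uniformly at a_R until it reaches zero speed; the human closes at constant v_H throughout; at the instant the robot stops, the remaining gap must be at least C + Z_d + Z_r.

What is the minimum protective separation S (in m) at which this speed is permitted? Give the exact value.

S_min = 25/32 m = 0.7812 m

stop time T_s = (1/20)/1 = 0.0500 s
robot covers v_R·T_r = 0.0500·0.3000 = 0.0150 m before braking
robot under decel: 0.0500²/(2·1.0000) = 0.0013 m
human closes 2.0000·0.3500 = 0.7000 m
C+Z_d+Z_r = 0.0200+0.0200+0.0250 = 0.0650 m
S_min ≈ 0.0150+0.0013+0.7000+0.0650  ⇒  S_min = 25/32 m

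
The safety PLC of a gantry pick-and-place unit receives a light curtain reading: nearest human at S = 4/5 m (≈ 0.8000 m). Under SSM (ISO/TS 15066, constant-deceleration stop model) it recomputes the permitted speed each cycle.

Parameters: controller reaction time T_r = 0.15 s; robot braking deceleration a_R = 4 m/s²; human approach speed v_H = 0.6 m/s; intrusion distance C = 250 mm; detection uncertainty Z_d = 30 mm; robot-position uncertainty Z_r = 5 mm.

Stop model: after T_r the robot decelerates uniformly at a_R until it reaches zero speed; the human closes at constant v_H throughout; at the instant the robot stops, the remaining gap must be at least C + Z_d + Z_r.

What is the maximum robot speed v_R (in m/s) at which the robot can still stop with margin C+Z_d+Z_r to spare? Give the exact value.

at the boundary: (1/8)·v² + (3/10)·v + (-17/40) = 0
  disc = (3/10)² − 4·(1/8)·(-17/40) = 121/400 ; √disc = 11/20
  v_R = (−(3/10) + 11/20) / (2·(1/8)) = 1 m/s
check:
T_s = v_R/a_R = 1/4 = 0.2500 s
robot in T_r: 1.0000·0.1500 = 0.1500 m
braking distance = 1.0000²/(2·4.0000) = 0.1250 m
human over T_r+T_s: 0.6000·(0.1500+0.2500) = 0.2400 m
margins: 0.2500+0.0300+0.0050 = 0.2850 m
sum ≈ 0.1500+0.1250+0.2400+0.2850 ≈ 0.8000 m = S ✓

v_R_max = 1 m/s = 1.0000 m/s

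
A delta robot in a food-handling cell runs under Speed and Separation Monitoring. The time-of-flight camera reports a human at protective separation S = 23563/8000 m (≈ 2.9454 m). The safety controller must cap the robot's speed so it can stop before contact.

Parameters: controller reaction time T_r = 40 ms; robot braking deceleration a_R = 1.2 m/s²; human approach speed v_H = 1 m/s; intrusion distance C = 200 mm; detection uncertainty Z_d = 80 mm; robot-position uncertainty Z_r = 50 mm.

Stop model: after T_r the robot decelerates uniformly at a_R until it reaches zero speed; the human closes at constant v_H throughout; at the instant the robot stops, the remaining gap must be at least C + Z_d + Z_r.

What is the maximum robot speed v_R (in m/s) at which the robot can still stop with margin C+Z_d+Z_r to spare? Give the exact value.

v_R_max = 33/20 m/s = 1.6500 m/s

at the boundary: (5/12)·v² + (131/150)·v + (-20603/8000) = 0
  disc = (131/150)² − 4·(5/12)·(-20603/8000) = 1819801/360000 ; √disc = 1349/600
  v_R = (−(131/150) + 1349/600) / (2·(5/12)) = 33/20 m/s
check:
T_s = v_R/a_R = (33/20)/(6/5) = 1.3750 s
reaction-phase robot travel = 1.6500·0.0400 = 0.0660 m
robot covers 1.6500·1.3750 − ½·1.2000·1.3750² = 1.1344 m while stopping
person approaches 1.0000·(0.0400+1.3750) = 1.4150 m
margins: 0.2000+0.0800+0.0500 = 0.3300 m
sum ≈ 0.0660+1.1344+1.4150+0.3300 ≈ 2.9454 m = S ✓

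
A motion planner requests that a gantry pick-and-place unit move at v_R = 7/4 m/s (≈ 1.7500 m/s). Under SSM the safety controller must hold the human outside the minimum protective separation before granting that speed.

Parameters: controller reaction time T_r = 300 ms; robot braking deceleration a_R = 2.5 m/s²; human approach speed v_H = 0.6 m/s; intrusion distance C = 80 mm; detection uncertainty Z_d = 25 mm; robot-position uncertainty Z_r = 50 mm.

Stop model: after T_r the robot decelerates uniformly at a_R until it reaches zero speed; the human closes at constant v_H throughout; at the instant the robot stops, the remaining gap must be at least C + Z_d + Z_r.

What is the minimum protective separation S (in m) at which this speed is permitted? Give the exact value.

S_min = 757/400 m = 1.8925 m

stop time T_s = (7/4)/(5/2) = 0.7000 s
robot covers v_R·T_r = 1.7500·0.3000 = 0.5250 m before braking
robot under decel: 1.7500²/(2·2.5000) = 0.6125 m
human over T_r+T_s: 0.6000·(0.3000+0.7000) = 0.6000 m
margins: 0.0800+0.0250+0.0500 = 0.1550 m
S_min ≈ 0.5250+0.6125+0.6000+0.1550  ⇒  S_min = 757/400 m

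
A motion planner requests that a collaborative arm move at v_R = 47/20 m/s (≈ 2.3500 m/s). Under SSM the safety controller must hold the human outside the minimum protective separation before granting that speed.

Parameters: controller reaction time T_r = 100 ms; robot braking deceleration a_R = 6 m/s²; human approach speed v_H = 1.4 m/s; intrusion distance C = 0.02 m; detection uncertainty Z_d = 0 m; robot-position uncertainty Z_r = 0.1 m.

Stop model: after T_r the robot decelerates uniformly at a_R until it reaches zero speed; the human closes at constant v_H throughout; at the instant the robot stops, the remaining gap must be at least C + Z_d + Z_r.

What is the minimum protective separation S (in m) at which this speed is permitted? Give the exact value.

S_min = 7217/4800 m = 1.5035 m

braking lasts T_s = (47/20)/6 = 0.3917 s
robot in T_r: 2.3500·0.1000 = 0.2350 m
robot under decel: 2.3500²/(2·6.0000) = 0.4602 m
human closes 1.4000·0.4917 = 0.6883 m
C+Z_d+Z_r = 0.0200+0.0000+0.1000 = 0.1200 m
S_min ≈ 0.2350+0.4602+0.6883+0.1200  ⇒  S_min = 7217/4800 m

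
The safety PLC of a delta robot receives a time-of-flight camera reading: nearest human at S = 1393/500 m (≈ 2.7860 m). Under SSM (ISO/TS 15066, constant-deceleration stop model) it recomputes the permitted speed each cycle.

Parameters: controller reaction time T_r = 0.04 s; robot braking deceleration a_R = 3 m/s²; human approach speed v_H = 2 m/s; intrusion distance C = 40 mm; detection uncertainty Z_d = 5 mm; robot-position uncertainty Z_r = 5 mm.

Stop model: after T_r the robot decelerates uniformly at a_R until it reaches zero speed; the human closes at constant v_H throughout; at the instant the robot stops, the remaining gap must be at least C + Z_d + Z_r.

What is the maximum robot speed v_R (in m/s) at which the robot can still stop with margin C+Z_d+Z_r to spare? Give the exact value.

at the boundary: (1/6)·v² + (53/75)·v + (-332/125) = 0
  disc = (53/75)² − 4·(1/6)·(-332/125) = 12769/5625 ; √disc = 113/75
  v_R = (−(53/75) + 113/75) / (2·(1/6)) = 12/5 m/s
check:
T_s = v_R/a_R = (12/5)/3 = 0.8000 s
reaction-phase robot travel = 2.4000·0.0400 = 0.0960 m
braking distance = 2.4000²/(2·3.0000) = 0.9600 m
human over T_r+T_s: 2.0000·(0.0400+0.8000) = 1.6800 m
C+Z_d+Z_r = 0.0400+0.0050+0.0050 = 0.0500 m
sum ≈ 0.0960+0.9600+1.6800+0.0500 ≈ 2.7860 m = S ✓

v_R_max = 12/5 m/s = 2.4000 m/s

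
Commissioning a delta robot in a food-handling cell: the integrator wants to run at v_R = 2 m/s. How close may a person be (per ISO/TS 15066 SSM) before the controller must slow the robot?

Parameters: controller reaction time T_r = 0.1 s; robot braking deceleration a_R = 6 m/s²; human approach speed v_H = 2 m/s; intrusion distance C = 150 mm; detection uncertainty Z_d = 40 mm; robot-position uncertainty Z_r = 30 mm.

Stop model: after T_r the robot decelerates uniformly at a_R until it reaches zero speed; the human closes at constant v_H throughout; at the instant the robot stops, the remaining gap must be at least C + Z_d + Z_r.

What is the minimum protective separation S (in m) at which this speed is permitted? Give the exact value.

S_min = 81/50 m = 1.6200 m

braking lasts T_s = 2/6 = 0.3333 s
robot covers v_R·T_r = 2.0000·0.1000 = 0.2000 m before braking
robot covers 2.0000·0.3333 − ½·6.0000·0.3333² = 0.3333 m while stopping
person approaches 2.0000·(0.1000+0.3333) = 0.8667 m
residual clearance needed = 0.1500+0.0400+0.0300 = 0.2200 m
S_min ≈ 0.2000+0.3333+0.8667+0.2200  ⇒  S_min = 81/50 m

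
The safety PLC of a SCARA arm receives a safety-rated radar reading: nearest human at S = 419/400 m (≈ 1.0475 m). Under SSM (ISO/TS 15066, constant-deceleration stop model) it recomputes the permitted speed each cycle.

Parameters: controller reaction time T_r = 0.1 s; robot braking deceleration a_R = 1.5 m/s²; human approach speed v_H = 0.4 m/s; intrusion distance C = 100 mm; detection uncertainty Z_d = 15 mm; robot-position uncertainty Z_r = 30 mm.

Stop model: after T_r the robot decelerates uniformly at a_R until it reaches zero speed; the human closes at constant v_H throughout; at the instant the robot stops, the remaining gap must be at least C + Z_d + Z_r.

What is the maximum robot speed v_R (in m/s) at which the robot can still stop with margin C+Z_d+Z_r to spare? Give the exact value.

at the boundary: (1/3)·v² + (11/30)·v + (-69/80) = 0
  disc = (11/30)² − 4·(1/3)·(-69/80) = 289/225 ; √disc = 17/15
  v_R = (−(11/30) + 17/15) / (2·(1/3)) = 23/20 m/s
check:
T_s = v_R/a_R = (23/20)/(3/2) = 0.7667 s
robot covers v_R·T_r = 1.1500·0.1000 = 0.1150 m before braking
robot covers 1.1500·0.7667 − ½·1.5000·0.7667² = 0.4408 m while stopping
human closes 0.4000·0.8667 = 0.3467 m
margins: 0.1000+0.0150+0.0300 = 0.1450 m
sum ≈ 0.1150+0.4408+0.3467+0.1450 ≈ 1.0475 m = S ✓

v_R_max = 23/20 m/s = 1.1500 m/s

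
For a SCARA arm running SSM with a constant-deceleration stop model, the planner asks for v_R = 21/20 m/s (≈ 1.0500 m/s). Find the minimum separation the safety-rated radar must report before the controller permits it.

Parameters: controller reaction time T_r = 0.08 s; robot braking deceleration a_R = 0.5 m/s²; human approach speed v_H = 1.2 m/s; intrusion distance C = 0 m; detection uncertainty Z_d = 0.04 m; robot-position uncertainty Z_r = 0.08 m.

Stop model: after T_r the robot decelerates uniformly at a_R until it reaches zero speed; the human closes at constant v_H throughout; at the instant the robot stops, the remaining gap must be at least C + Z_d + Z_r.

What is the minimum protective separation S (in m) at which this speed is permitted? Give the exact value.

S_min = 1569/400 m = 3.9225 m

braking lasts T_s = (21/20)/(1/2) = 2.1000 s
reaction-phase robot travel = 1.0500·0.0800 = 0.0840 m
braking distance = 1.0500²/(2·0.5000) = 1.1025 m
human over T_r+T_s: 1.2000·(0.0800+2.1000) = 2.6160 m
C+Z_d+Z_r = 0.0000+0.0400+0.0800 = 0.1200 m
S_min ≈ 0.0840+1.1025+2.6160+0.1200  ⇒  S_min = 1569/400 m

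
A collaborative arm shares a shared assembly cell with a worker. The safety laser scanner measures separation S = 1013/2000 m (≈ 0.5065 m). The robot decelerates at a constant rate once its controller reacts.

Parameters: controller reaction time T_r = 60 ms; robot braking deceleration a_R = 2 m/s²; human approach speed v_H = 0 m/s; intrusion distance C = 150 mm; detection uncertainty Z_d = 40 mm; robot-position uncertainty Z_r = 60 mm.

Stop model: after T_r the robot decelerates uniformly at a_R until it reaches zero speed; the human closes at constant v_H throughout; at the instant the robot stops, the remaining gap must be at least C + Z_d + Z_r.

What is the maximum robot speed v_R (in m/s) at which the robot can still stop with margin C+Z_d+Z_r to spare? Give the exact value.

at the boundary: (1/4)·v² + (3/50)·v + (-513/2000) = 0
  disc = (3/50)² − 4·(1/4)·(-513/2000) = 2601/10000 ; √disc = 51/100
  v_R = (−(3/50) + 51/100) / (2·(1/4)) = 9/10 m/s
check:
braking lasts T_s = (9/10)/2 = 0.4500 s
robot in T_r: 0.9000·0.0600 = 0.0540 m
robot covers 0.9000·0.4500 − ½·2.0000·0.4500² = 0.2025 m while stopping
human closes 0.0000·0.5100 = 0.0000 m
C+Z_d+Z_r = 0.1500+0.0400+0.0600 = 0.2500 m
sum ≈ 0.0540+0.2025+0.0000+0.2500 ≈ 0.5065 m = S ✓

v_R_max = 9/10 m/s = 0.9000 m/s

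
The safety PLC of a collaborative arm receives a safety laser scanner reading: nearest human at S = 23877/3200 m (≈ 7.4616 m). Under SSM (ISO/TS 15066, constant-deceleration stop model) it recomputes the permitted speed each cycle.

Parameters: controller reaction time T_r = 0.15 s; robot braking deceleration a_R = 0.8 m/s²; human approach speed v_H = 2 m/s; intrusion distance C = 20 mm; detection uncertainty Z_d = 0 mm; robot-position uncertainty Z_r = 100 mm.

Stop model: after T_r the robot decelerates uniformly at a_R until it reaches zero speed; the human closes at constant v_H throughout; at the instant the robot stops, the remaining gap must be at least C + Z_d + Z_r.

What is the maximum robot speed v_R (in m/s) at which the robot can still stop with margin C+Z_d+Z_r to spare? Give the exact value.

v_R_max = 37/20 m/s = 1.8500 m/s

quadratic (5/8)·v² + (53/20)·v + (-22533/3200) = 0
  disc = (53/20)² − 4·(5/8)·(-22533/3200) = 157609/6400 ; √disc = 397/80
  v_R = (−(53/20) + 397/80) / (2·(5/8)) = 37/20 m/s
check:
T_s = v_R/a_R = (37/20)/(4/5) = 2.3125 s
robot covers v_R·T_r = 1.8500·0.1500 = 0.2775 m before braking
braking distance = 1.8500²/(2·0.8000) = 2.1391 m
human closes 2.0000·2.4625 = 4.9250 m
C+Z_d+Z_r = 0.0200+0.0000+0.1000 = 0.1200 m
sum ≈ 0.2775+2.1391+4.9250+0.1200 ≈ 7.4616 m = S ✓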